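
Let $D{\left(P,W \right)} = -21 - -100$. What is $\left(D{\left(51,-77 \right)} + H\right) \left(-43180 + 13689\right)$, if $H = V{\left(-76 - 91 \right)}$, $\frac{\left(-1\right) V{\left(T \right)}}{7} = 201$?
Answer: $39164048$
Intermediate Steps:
$D{\left(P,W \right)} = 79$ ($D{\left(P,W \right)} = -21 + 100 = 79$)
$V{\left(T \right)} = -1407$ ($V{\left(T \right)} = \left(-7\right) 201 = -1407$)
$H = -1407$
$\left(D{\left(51,-77 \right)} + H\right) \left(-43180 + 13689\right) = \left(79 - 1407\right) \left(-43180 + 13689\right) = \left(-1328\right) \left(-29491\right) = 39164048$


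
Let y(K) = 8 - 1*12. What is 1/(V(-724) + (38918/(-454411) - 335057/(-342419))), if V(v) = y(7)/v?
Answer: 28163411797829/25301444565294 ≈ 1.1131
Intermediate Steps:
y(K) = -4 (y(K) = 8 - 12 = -4)
V(v) = -4/v
1/(V(-724) + (38918/(-454411) - 335057/(-342419))) = 1/(-4/(-724) + (38918/(-454411) - 335057/(-342419))) = 1/(-4*(-1/724) + (38918*(-1/454411) - 335057*(-1/342419))) = 1/(1/181 + (-38918/454411 + 335057/342419)) = 1/(1/181 + 138927323785/155598960209) = 1/(25301444565294/28163411797829) = 28163411797829/25301444565294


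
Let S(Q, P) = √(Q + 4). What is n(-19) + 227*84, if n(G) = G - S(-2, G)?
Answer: 19049 - √2 ≈ 19048.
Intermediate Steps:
S(Q, P) = √(4 + Q)
n(G) = G - √2 (n(G) = G - √(4 - 2) = G - √2)
n(-19) + 227*84 = (-19 - √2) + 227*84 = (-19 - √2) + 19068 = 19049 - √2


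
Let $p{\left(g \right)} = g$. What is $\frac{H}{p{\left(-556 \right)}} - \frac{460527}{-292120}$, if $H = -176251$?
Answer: $\frac{12935623783}{40604680} \approx 318.57$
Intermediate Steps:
$\frac{H}{p{\left(-556 \right)}} - \frac{460527}{-292120} = - \frac{176251}{-556} - \frac{460527}{-292120} = \left(-176251\right) \left(- \frac{1}{556}\right) - - \frac{460527}{292120} = \frac{176251}{556} + \frac{460527}{292120} = \frac{12935623783}{40604680}$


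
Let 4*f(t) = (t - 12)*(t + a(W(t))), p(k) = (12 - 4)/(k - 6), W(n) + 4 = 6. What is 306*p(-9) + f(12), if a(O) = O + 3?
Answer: -816/5 ≈ -163.20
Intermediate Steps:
W(n) = 2 (W(n) = -4 + 6 = 2)
p(k) = 8/(-6 + k)
a(O) = 3 + O
f(t) = (-12 + t)*(5 + t)/4 (f(t) = ((t - 12)*(t + (3 + 2)))/4 = ((-12 + t)*(t + 5))/4 = ((-12 + t)*(5 + t))/4 = (-12 + t)*(5 + t)/4)
306*p(-9) + f(12) = 306*(8/(-6 - 9)) + (-15 - 7/4*12 + (¼)*12²) = 306*(8/(-15)) + (-15 - 21 + (¼)*144) = 306*(8*(-1/15)) + (-15 - 21 + 36) = 306*(-8/15) + 0 = -816/5 + 0 = -816/5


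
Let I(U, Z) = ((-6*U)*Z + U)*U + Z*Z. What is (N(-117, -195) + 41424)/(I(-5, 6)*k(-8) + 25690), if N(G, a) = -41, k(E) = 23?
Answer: 41383/6393 ≈ 6.4732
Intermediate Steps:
I(U, Z) = Z**2 + U*(U - 6*U*Z) (I(U, Z) = (-6*U*Z + U)*U + Z**2 = (U - 6*U*Z)*U + Z**2 = U*(U - 6*U*Z) + Z**2 = Z**2 + U*(U - 6*U*Z))
(N(-117, -195) + 41424)/(I(-5, 6)*k(-8) + 25690) = (-41 + 41424)/(((-5)**2 + 6**2 - 6*6*(-5)**2)*23 + 25690) = 41383/((25 + 36 - 6*6*25)*23 + 25690) = 41383/((25 + 36 - 900)*23 + 25690) = 41383/(-839*23 + 25690) = 41383/(-19297 + 25690) = 41383/6393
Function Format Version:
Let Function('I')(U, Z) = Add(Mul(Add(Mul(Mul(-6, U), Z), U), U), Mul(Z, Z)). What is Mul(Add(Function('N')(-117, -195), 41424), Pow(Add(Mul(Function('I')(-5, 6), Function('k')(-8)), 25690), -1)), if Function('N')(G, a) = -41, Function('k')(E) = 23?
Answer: Rational(41383, 6393) ≈ 6.4732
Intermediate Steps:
Function('I')(U, Z) = Add(Pow(Z, 2), Mul(U, Add(U, Mul(-6, U, Z)))) (Function('I')(U, Z) = Add(Mul(Add(Mul(-6, U, Z), U), U), Pow(Z, 2)) = Add(Mul(Add(U, Mul(-6, U, Z)), U), Pow(Z, 2)) = Add(Mul(U, Add(U, Mul(-6, U, Z))), Pow(Z, 2)) = Add(Pow(Z, 2), Mul(U, Add(U, Mul(-6, U, Z)))))
Mul(Add(Function('N')(-117, -195), 41424), Pow(Add(Mul(Function('I')(-5, 6), Function('k')(-8)), 25690), -1)) = Mul(Add(-41, 41424), Pow(Add(Mul(Add(Pow(-5, 2), Pow(6, 2), Mul(-6, 6, Pow(-5, 2))), 23), 25690), -1)) = Mul(41383, Pow(Add(Mul(Add(25, 36, Mul(-6, 6, 25)), 23), 25690), -1)) = Mul(41383, Pow(Add(Mul(Add(25, 36, -900), 23), 25690), -1)) = Mul(41383, Pow(Add(Mul(-839, 23), 25690), -1)) = Mul(41383, Pow(Add(-19297, 25690), -1)) = Mul(41383, Pow(6393, -1)) = Mul(41383, Rational(1, 6393)) = Rational(41383, 6393)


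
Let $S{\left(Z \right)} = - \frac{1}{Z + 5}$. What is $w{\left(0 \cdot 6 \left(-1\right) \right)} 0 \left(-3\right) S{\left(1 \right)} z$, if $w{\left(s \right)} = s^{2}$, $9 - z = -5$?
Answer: $0$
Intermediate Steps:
$S{\left(Z \right)} = - \frac{1}{5 + Z}$
$z = 14$ ($z = 9 - -5 = 9 + 5 = 14$)
$w{\left(0 \cdot 6 \left(-1\right) \right)} 0 \left(-3\right) S{\left(1 \right)} z = \left(0 \cdot 6 \left(-1\right)\right)^{2} \cdot 0 \left(-3\right) \left(- \frac{1}{5 + 1}\right) 14 = \left(0 \left(-1\right)\right)^{2} \cdot 0 \left(- \frac{1}{6}\right) 14 = 0^{2} \cdot 0 \left(\left(-1\right) \frac{1}{6}\right) 14 = 0 \cdot 0 \left(- \frac{1}{6}\right) 14 = 0 \cdot 0 \cdot 14 = 0 \cdot 14 = 0$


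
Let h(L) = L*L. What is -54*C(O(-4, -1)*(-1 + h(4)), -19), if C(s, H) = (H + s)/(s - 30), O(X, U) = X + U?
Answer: -1692/35 ≈ -48.343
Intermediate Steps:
O(X, U) = U + X
h(L) = L²
C(s, H) = (H + s)/(-30 + s)
-54*C(O(-4, -1)*(-1 + h(4)), -19) = -54*(-19 + (-1 - 4)*(-1 + 4²))/(-30 + (-1 - 4)*(-1 + 4²)) = -54*(-19 - 5*(-1 + 16))/(-30 - 5*(-1 + 16)) = -54*(-19 - 5*15)/(-30 - 5*15) = -54*(-19 - 75)/(-30 - 75) = -54*(-94)/(-105) = -(-18)*(-94)/35 = -54*94/105 = -1692/35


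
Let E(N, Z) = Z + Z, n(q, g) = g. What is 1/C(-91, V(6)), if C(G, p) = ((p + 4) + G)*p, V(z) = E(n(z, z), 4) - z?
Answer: -1/170 ≈ -0.0058824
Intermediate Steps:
E(N, Z) = 2*Z
V(z) = 8 - z (V(z) = 2*4 - z = 8 - z)
C(G, p) = p*(4 + G + p) (C(G, p) = ((4 + p) + G)*p = (4 + G + p)*p = p*(4 + G + p))
1/C(-91, V(6)) = 1/((8 - 1*6)*(4 - 91 + (8 - 1*6))) = 1/((8 - 6)*(4 - 91 + (8 - 6))) = 1/(2*(4 - 91 + 2)) = 1/(2*(-85)) = 1/(-170) = -1/170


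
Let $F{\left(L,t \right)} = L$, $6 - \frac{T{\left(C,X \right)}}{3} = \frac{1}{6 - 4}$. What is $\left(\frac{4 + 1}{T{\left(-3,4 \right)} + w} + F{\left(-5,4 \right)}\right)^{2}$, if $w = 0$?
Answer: $\frac{24025}{1089} \approx 22.062$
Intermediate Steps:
$T{\left(C,X \right)} = \frac{33}{2}$ ($T{\left(C,X \right)} = 18 - \frac{3}{6 - 4} = 18 - \frac{3}{2} = \frac{33}{2}$)
$\left(\frac{4 + 1}{T{\left(-3,4 \right)} + w} + F{\left(-5,4 \right)}\right)^{2} = \left(\frac{4 + 1}{\frac{33}{2} + 0} - 5\right)^{2} = \left(\frac{5}{\frac{33}{2}} - 5\right)^{2} = \left(5 \cdot \frac{2}{33} - 5\right)^{2} = \left(\frac{10}{33} - 5\right)^{2} = \left(- \frac{155}{33}\right)^{2} = \frac{24025}{1089}$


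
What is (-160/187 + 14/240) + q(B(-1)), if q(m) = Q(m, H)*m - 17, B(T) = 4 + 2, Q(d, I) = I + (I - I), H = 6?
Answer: 408469/22440 ≈ 18.203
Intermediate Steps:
Q(d, I) = I (Q(d, I) = I + 0 = I)
B(T) = 6
q(m) = -17 + 6*m (q(m) = 6*m - 17 = -17 + 6*m)
(-160/187 + 14/240) + q(B(-1)) = (-160/187 + 14/240) + (-17 + 6*6) = (-160*1/187 + 14*(1/240)) + (-17 + 36) = (-160/187 + 7/120) + 19 = -17891/22440 + 19 = 408469/22440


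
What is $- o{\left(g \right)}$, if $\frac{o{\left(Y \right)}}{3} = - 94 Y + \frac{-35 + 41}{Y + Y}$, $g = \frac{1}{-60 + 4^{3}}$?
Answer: $\frac{69}{2} \approx 34.5$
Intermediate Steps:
$g = \frac{1}{4}$ ($g = \frac{1}{-60 + 64} = \frac{1}{4} \approx 0.25$)
$o{\left(Y \right)} = - 282 Y + \frac{9}{Y}$ ($o{\left(Y \right)} = 3 \left(- 94 Y + \frac{-35 + 41}{Y + Y}\right) = 3 \left(- 94 Y + \frac{6}{2 Y}\right) = 3 \left(- 94 Y + 6 \frac{1}{2 Y}\right) = 3 \left(- 94 Y + \frac{3}{Y}\right) = - 282 Y + \frac{9}{Y}$)
$- o{\left(g \right)} = - (\left(-282\right) \frac{1}{4} + 9 \frac{1}{\frac{1}{4}}) = - (- \frac{141}{2} + 9 \cdot 4) = - (- \frac{141}{2} + 36) = \left(-1\right) \left(- \frac{69}{2}\right) = \frac{69}{2}$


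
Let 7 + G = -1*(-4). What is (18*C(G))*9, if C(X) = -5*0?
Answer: 0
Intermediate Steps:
G = -3 (G = -7 - 1*(-4) = -7 + 4 = -3)
C(X) = 0
(18*C(G))*9 = (18*0)*9 = 0*9 = 0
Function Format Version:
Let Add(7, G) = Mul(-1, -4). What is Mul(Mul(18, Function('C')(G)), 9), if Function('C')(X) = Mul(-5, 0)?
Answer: 0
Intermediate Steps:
G = -3 (G = Add(-7, Mul(-1, -4)) = Add(-7, 4) = -3)
Function('C')(X) = 0
Mul(Mul(18, Function('C')(G)), 9) = Mul(Mul(18, 0), 9) = Mul(0, 9) = 0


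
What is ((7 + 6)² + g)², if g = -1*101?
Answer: 4624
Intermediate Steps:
g = -101
((7 + 6)² + g)² = ((7 + 6)² - 101)² = (13² - 101)² = (169 - 101)² = 68² = 4624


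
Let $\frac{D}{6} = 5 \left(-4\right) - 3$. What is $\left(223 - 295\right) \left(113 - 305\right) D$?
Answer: $-1907712$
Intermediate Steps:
$D = -138$ ($D = 6 \left(5 \left(-4\right) - 3\right) = 6 \left(-20 - 3\right) = 6 \left(-23\right) = -138$)
$\left(223 - 295\right) \left(113 - 305\right) D = \left(223 - 295\right) \left(113 - 305\right) \left(-138\right) = \left(-72\right) \left(-192\right) \left(-138\right) = 13824 \left(-138\right) = -1907712$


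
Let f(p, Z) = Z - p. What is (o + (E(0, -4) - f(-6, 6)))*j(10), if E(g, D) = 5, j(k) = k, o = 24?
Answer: 170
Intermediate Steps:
(o + (E(0, -4) - f(-6, 6)))*j(10) = (24 + (5 - (6 - 1*(-6))))*10 = (24 + (5 - (6 + 6)))*10 = (24 + (5 - 1*12))*10 = (24 + (5 - 12))*10 = (24 - 7)*10 = 17*10 = 170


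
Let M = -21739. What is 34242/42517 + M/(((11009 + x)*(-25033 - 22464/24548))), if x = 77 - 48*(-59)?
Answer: 73224176686565003/90912655554568022 ≈ 0.80543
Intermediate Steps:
x = 2909 (x = 77 + 2832 = 2909)
34242/42517 + M/(((11009 + x)*(-25033 - 22464/24548))) = 34242/42517 - 21739*1/((-25033 - 22464/24548)*(11009 + 2909)) = 34242*(1/42517) - 21739*1/(13918*(-25033 - 22464*1/24548)) = 34242/42517 - 21739*1/(13918*(-25033 - 5616/6137)) = 34242/42517 - 21739/(13918*(-153633137/6137)) = 34242/42517 - 21739/(-2138266000766/6137) = 34242/42517 - 21739*(-6137/2138266000766) = 34242/42517 + 133412243/2138266000766 = 73224176686565003/90912655554568022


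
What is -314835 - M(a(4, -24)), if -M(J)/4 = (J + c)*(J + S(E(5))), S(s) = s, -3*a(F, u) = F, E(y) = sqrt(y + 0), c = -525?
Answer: -2808251/9 - 6316*sqrt(5)/3 ≈ -3.1674e+5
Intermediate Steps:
E(y) = sqrt(y)
a(F, u) = -F/3
M(J) = -4*(-525 + J)*(J + sqrt(5)) (M(J) = -4*(J - 525)*(J + sqrt(5)) = -4*(-525 + J)*(J + sqrt(5)))
-314835 - M(a(4, -24)) = -314835 - (-4*(-1/3*4)**2 + 2100*(-1/3*4) + 2100*sqrt(5) - 4*(-1/3*4)*sqrt(5)) = -314835 - (-4*(-4/3)**2 + 2100*(-4/3) + 2100*sqrt(5) - 4*(-4/3)*sqrt(5)) = -314835 - (-4*16/9 - 2800 + 2100*sqrt(5) + 16*sqrt(5)/3) = -314835 - (-64/9 - 2800 + 2100*sqrt(5) + 16*sqrt(5)/3) = -314835 - (-25264/9 + 6316*sqrt(5)/3) = -314835 + (25264/9 - 6316*sqrt(5)/3) = -2808251/9 - 6316*sqrt(5)/3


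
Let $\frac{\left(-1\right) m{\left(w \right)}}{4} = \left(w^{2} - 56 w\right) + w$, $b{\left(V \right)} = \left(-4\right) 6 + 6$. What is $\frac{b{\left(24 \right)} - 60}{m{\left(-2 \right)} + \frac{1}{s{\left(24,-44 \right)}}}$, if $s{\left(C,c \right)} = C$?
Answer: $\frac{1872}{10943} \approx 0.17107$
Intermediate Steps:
$b{\left(V \right)} = -18$ ($b{\left(V \right)} = -24 + 6 = -18$)
$m{\left(w \right)} = - 4 w^{2} + 220 w$ ($m{\left(w \right)} = - 4 \left(\left(w^{2} - 56 w\right) + w\right) = - 4 \left(w^{2} - 55 w\right) = - 4 w^{2} + 220 w$)
$\frac{b{\left(24 \right)} - 60}{m{\left(-2 \right)} + \frac{1}{s{\left(24,-44 \right)}}} = \frac{-18 - 60}{4 \left(-2\right) \left(55 - -2\right) + \frac{1}{24}} = - \frac{78}{4 \left(-2\right) \left(55 + 2\right) + \frac{1}{24}} = - \frac{78}{4 \left(-2\right) 57 + \frac{1}{24}} = - \frac{78}{-456 + \frac{1}{24}} = - \frac{78}{- \frac{10943}{24}} = \left(-78\right) \left(- \frac{24}{10943}\right) = \frac{1872}{10943}$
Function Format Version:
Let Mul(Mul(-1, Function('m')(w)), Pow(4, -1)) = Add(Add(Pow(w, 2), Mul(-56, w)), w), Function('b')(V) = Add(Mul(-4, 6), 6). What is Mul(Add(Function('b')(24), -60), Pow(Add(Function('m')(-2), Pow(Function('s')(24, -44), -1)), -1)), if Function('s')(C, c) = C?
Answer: Rational(1872, 10943) ≈ 0.17107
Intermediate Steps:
Function('b')(V) = -18 (Function('b')(V) = Add(-24, 6) = -18)
Function('m')(w) = Add(Mul(-4, Pow(w, 2)), Mul(220, w)) (Function('m')(w) = Mul(-4, Add(Add(Pow(w, 2), Mul(-56, w)), w)) = Mul(-4, Add(Pow(w, 2), Mul(-55, w))) = Add(Mul(-4, Pow(w, 2)), Mul(220, w)))
Mul(Add(Function('b')(24), -60), Pow(Add(Function('m')(-2), Pow(Function('s')(24, -44), -1)), -1)) = Mul(Add(-18, -60), Pow(Add(Mul(4, -2, Add(55, Mul(-1, -2))), Pow(24, -1)), -1)) = Mul(-78, Pow(Add(Mul(4, -2, Add(55, 2)), Rational(1, 24)), -1)) = Mul(-78, Pow(Add(Mul(4, -2, 57), Rational(1, 24)), -1)) = Mul(-78, Pow(Add(-456, Rational(1, 24)), -1)) = Mul(-78, Pow(Rational(-10943, 24), -1)) = Mul(-78, Rational(-24, 10943)) = Rational(1872, 10943)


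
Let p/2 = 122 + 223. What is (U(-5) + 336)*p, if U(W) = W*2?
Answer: 224940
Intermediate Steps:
U(W) = 2*W
p = 690 (p = 2*(122 + 223) = 2*345 = 690)
(U(-5) + 336)*p = (2*(-5) + 336)*690 = (-10 + 336)*690 = 326*690 = 224940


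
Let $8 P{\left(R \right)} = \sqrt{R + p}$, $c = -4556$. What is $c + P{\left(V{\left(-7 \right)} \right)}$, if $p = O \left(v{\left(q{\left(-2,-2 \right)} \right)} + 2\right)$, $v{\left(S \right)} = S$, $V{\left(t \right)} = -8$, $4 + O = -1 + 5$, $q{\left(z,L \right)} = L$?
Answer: $-4556 + \frac{i \sqrt{2}}{4} \approx -4556.0 + 0.35355 i$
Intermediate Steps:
$O = 0$ ($O = -4 + \left(-1 + 5\right) = -4 + 4 = 0$)
$p = 0$ ($p = 0 \left(-2 + 2\right) = 0 \cdot 0 = 0$)
$P{\left(R \right)} = \frac{\sqrt{R}}{8}$ ($P{\left(R \right)} = \frac{\sqrt{R + 0}}{8} = \frac{\sqrt{R}}{8}$)
$c + P{\left(V{\left(-7 \right)} \right)} = -4556 + \frac{\sqrt{-8}}{8} = -4556 + \frac{2 i \sqrt{2}}{8} = -4556 + \frac{i \sqrt{2}}{4}$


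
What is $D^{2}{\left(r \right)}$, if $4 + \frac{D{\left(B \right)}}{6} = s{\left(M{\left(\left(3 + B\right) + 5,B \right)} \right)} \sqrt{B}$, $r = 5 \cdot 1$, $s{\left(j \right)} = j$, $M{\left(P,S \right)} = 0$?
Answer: $576$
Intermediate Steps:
$r = 5$
$D{\left(B \right)} = -24$ ($D{\left(B \right)} = -24 + 6 \cdot 0 \sqrt{B} = -24 + 6 \cdot 0 = -24 + 0 = -24$)
$D^{2}{\left(r \right)} = \left(-24\right)^{2} = 576$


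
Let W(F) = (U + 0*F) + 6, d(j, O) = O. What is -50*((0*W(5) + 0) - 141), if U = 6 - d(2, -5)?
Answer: 7050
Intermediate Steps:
U = 11 (U = 6 - 1*(-5) = 6 + 5 = 11)
W(F) = 17 (W(F) = (11 + 0*F) + 6 = (11 + 0) + 6 = 11 + 6 = 17)
-50*((0*W(5) + 0) - 141) = -50*((0*17 + 0) - 141) = -50*((0 + 0) - 141) = -50*(0 - 141) = -50*(-141) = 7050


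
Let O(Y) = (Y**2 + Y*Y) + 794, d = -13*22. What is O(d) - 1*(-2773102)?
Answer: 2937488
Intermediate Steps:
d = -286
O(Y) = 794 + 2*Y**2 (O(Y) = (Y**2 + Y**2) + 794 = 2*Y**2 + 794 = 794 + 2*Y**2)
O(d) - 1*(-2773102) = (794 + 2*(-286)**2) - 1*(-2773102) = (794 + 2*81796) + 2773102 = (794 + 163592) + 2773102 = 164386 + 2773102 = 2937488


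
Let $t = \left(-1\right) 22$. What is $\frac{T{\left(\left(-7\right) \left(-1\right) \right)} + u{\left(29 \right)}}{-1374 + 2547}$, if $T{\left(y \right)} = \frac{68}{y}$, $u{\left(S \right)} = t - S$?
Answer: $- \frac{17}{483} \approx -0.035197$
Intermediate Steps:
$t = -22$
$u{\left(S \right)} = -22 - S$
$\frac{T{\left(\left(-7\right) \left(-1\right) \right)} + u{\left(29 \right)}}{-1374 + 2547} = \frac{\frac{68}{\left(-7\right) \left(-1\right)} - 51}{-1374 + 2547} = \frac{\frac{68}{7} - 51}{1173} = \left(68 \cdot \frac{1}{7} - 51\right) \frac{1}{1173} = \left(\frac{68}{7} - 51\right) \frac{1}{1173} = \left(- \frac{289}{7}\right) \frac{1}{1173} = - \frac{17}{483}$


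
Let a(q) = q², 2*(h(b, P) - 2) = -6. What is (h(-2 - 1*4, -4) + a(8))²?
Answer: 3969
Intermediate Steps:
h(b, P) = -1 (h(b, P) = 2 + (½)*(-6) = 2 - 3 = -1)
(h(-2 - 1*4, -4) + a(8))² = (-1 + 8²)² = (-1 + 64)² = 63² = 3969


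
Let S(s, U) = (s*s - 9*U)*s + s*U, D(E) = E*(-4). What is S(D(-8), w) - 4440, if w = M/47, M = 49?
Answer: 1318872/47 ≈ 28061.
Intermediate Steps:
w = 49/47 ≈ 1.0426
D(E) = -4*E
S(s, U) = U*s + s*(s² - 9*U) (S(s, U) = (s² - 9*U)*s + U*s = s*(s² - 9*U) + U*s = U*s + s*(s² - 9*U))
S(D(-8), w) - 4440 = (-4*(-8))*((-4*(-8))² - 8*49/47) - 4440 = 32*(32² - 392/47) - 4440 = 32*(1024 - 392/47) - 4440 = 32*(47736/47) - 4440 = 1527552/47 - 4440 = 1318872/47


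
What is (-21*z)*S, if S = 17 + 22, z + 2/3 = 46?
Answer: -37128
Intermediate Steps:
z = 136/3 (z = -⅔ + 46 = 136/3 ≈ 45.333)
S = 39
(-21*z)*S = -21*136/3*39 = -952*39 = -37128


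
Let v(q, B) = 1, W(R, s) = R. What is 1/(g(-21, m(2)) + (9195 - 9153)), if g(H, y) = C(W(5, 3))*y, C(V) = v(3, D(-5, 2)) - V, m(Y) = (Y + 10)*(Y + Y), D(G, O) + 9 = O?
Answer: -1/150 ≈ -0.0066667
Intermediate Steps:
D(G, O) = -9 + O
m(Y) = 2*Y*(10 + Y) (m(Y) = (10 + Y)*(2*Y) = 2*Y*(10 + Y))
C(V) = 1 - V
g(H, y) = -4*y (g(H, y) = (1 - 1*5)*y = (1 - 5)*y = -4*y)
1/(g(-21, m(2)) + (9195 - 9153)) = 1/(-8*2*(10 + 2) + (9195 - 9153)) = 1/(-8*2*12 + 42) = 1/(-4*48 + 42) = 1/(-192 + 42) = 1/(-150) = -1/150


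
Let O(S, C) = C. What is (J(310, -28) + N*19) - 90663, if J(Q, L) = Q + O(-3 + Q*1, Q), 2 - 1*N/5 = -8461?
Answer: 713942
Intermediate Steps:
N = 42315 (N = 10 - 5*(-8461) = 10 + 42305 = 42315)
J(Q, L) = 2*Q (J(Q, L) = Q + Q = 2*Q)
(J(310, -28) + N*19) - 90663 = (2*310 + 42315*19) - 90663 = (620 + 803985) - 90663 = 804605 - 90663 = 713942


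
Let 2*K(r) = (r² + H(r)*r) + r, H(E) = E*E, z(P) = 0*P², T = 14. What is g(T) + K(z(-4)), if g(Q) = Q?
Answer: 14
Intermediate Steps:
z(P) = 0
H(E) = E²
K(r) = r/2 + r²/2 + r³/2 (K(r) = ((r² + r²*r) + r)/2 = ((r² + r³) + r)/2 = (r + r² + r³)/2 = r/2 + r²/2 + r³/2)
g(T) + K(z(-4)) = 14 + (½)*0*(1 + 0 + 0²) = 14 + (½)*0*(1 + 0 + 0) = 14 + (½)*0*1 = 14 + 0 = 14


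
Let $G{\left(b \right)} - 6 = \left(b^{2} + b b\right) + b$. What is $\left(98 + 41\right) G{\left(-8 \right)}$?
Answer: $17514$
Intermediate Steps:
$G{\left(b \right)} = 6 + b + 2 b^{2}$ ($G{\left(b \right)} = 6 + \left(\left(b^{2} + b b\right) + b\right) = 6 + \left(\left(b^{2} + b^{2}\right) + b\right) = 6 + \left(2 b^{2} + b\right) = 6 + \left(b + 2 b^{2}\right) = 6 + b + 2 b^{2}$)
$\left(98 + 41\right) G{\left(-8 \right)} = \left(98 + 41\right) \left(6 - 8 + 2 \left(-8\right)^{2}\right) = 139 \left(6 - 8 + 2 \cdot 64\right) = 139 \left(6 - 8 + 128\right) = 139 \cdot 126 = 17514$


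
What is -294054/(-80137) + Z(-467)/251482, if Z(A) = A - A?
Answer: 294054/80137 ≈ 3.6694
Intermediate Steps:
Z(A) = 0
-294054/(-80137) + Z(-467)/251482 = -294054/(-80137) + 0/251482 = -294054*(-1/80137) + 0*(1/251482) = 294054/80137 + 0 = 294054/80137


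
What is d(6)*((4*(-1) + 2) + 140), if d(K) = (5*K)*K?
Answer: 24840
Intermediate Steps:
d(K) = 5*K²
d(6)*((4*(-1) + 2) + 140) = (5*6²)*((4*(-1) + 2) + 140) = (5*36)*((-4 + 2) + 140) = 180*(-2 + 140) = 180*138 = 24840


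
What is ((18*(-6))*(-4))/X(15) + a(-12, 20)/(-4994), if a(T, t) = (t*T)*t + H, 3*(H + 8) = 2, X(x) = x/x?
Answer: 3243323/7491 ≈ 432.96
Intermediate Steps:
X(x) = 1
H = -22/3 (H = -8 + (⅓)*2 = -8 + ⅔ = -22/3 ≈ -7.3333)
a(T, t) = -22/3 + T*t² (a(T, t) = (t*T)*t - 22/3 = (T*t)*t - 22/3 = T*t² - 22/3 = -22/3 + T*t²)
((18*(-6))*(-4))/X(15) + a(-12, 20)/(-4994) = ((18*(-6))*(-4))/1 + (-22/3 - 12*20²)/(-4994) = -108*(-4)*1 + (-22/3 - 12*400)*(-1/4994) = 432*1 + (-22/3 - 4800)*(-1/4994) = 432 - 14422/3*(-1/4994) = 432 + 7211/7491 = 3243323/7491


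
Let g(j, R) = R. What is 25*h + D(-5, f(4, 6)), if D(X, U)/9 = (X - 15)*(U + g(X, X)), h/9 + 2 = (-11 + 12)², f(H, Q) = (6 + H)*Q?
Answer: -10125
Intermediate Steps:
f(H, Q) = Q*(6 + H)
h = -9 (h = -18 + 9*(-11 + 12)² = -18 + 9*1² = -18 + 9*1 = -18 + 9 = -9)
D(X, U) = 9*(-15 + X)*(U + X) (D(X, U) = 9*((X - 15)*(U + X)) = 9*((-15 + X)*(U + X)) = 9*(-15 + X)*(U + X))
25*h + D(-5, f(4, 6)) = 25*(-9) + (-810*(6 + 4) - 135*(-5) + 9*(-5)² + 9*(6*(6 + 4))*(-5)) = -225 + (-810*10 + 675 + 9*25 + 9*(6*10)*(-5)) = -225 + (-135*60 + 675 + 225 + 9*60*(-5)) = -225 + (-8100 + 675 + 225 - 2700) = -225 - 9900 = -10125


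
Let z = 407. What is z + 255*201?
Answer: 51662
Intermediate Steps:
z + 255*201 = 407 + 255*201 = 407 + 51255 = 51662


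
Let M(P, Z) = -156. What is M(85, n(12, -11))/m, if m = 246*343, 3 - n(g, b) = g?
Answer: -26/14063 ≈ -0.0018488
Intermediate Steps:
n(g, b) = 3 - g
m = 84378
M(85, n(12, -11))/m = -156/84378 = -156*1/84378 = -26/14063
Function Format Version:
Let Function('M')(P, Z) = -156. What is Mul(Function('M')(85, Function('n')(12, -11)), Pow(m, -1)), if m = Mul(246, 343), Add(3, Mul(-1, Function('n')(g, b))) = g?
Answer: Rational(-26, 14063) ≈ -0.0018488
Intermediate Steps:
Function('n')(g, b) = Add(3, Mul(-1, g))
m = 84378
Mul(Function('M')(85, Function('n')(12, -11)), Pow(m, -1)) = Mul(-156, Pow(84378, -1)) = Mul(-156, Rational(1, 84378)) = Rational(-26, 14063)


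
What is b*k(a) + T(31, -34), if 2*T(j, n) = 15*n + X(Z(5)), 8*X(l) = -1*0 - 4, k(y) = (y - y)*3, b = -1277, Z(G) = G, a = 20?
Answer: -1021/4 ≈ -255.25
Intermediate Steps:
k(y) = 0 (k(y) = 0*3 = 0)
X(l) = -1/2 (X(l) = (-1*0 - 4)/8 = (0 - 4)/8 = (1/8)*(-4) = -1/2)
T(j, n) = -1/4 + 15*n/2 (T(j, n) = (15*n - 1/2)/2 = (-1/2 + 15*n)/2 = -1/4 + 15*n/2)
b*k(a) + T(31, -34) = -1277*0 + (-1/4 + (15/2)*(-34)) = 0 + (-1/4 - 255) = 0 - 1021/4 = -1021/4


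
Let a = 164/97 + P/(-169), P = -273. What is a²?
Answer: 17380561/1590121 ≈ 10.930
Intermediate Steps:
a = 4169/1261 (a = 164/97 - 273/(-169) = 164*(1/97) - 273*(-1/169) = 164/97 + 21/13 = 4169/1261 ≈ 3.3061)
a² = (4169/1261)² = 17380561/1590121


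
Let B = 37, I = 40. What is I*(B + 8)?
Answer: 1800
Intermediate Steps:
I*(B + 8) = 40*(37 + 8) = 40*45 = 1800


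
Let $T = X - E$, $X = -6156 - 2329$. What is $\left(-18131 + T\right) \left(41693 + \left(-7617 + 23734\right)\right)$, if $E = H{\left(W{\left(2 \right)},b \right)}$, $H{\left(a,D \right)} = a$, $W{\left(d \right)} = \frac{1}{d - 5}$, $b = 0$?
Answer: $-1538651690$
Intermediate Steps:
$W{\left(d \right)} = \frac{1}{-5 + d}$
$E = - \frac{1}{3}$ ($E = \frac{1}{-5 + 2} = \frac{1}{-3} = - \frac{1}{3} \approx -0.33333$)
$X = -8485$ ($X = -6156 - 2329 = -8485$)
$T = - \frac{25454}{3}$ ($T = -8485 - - \frac{1}{3} = -8485 + \frac{1}{3} = - \frac{25454}{3} \approx -8484.7$)
$\left(-18131 + T\right) \left(41693 + \left(-7617 + 23734\right)\right) = \left(-18131 - \frac{25454}{3}\right) \left(41693 + \left(-7617 + 23734\right)\right) = - \frac{79847 \left(41693 + 16117\right)}{3} = \left(- \frac{79847}{3}\right) 57810 = -1538651690$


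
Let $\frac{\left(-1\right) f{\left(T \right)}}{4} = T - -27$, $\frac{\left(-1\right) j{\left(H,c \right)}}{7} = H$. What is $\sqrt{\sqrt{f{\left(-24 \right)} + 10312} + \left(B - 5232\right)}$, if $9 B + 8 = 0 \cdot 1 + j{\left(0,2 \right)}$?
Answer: $\frac{\sqrt{-47096 + 90 \sqrt{103}}}{3} \approx 71.634 i$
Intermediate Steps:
$j{\left(H,c \right)} = - 7 H$
$f{\left(T \right)} = -108 - 4 T$ ($f{\left(T \right)} = - 4 \left(T - -27\right) = - 4 \left(T + 27\right) = - 4 \left(27 + T\right) = -108 - 4 T$)
$B = - \frac{8}{9}$ ($B = - \frac{8}{9} + \frac{0 \cdot 1 - 0}{9} = - \frac{8}{9} + \frac{0 + 0}{9} = - \frac{8}{9} + \frac{1}{9} \cdot 0 = - \frac{8}{9} + 0 = - \frac{8}{9} \approx -0.88889$)
$\sqrt{\sqrt{f{\left(-24 \right)} + 10312} + \left(B - 5232\right)} = \sqrt{\sqrt{\left(-108 - -96\right) + 10312} - \frac{47096}{9}} = \sqrt{\sqrt{\left(-108 + 96\right) + 10312} - \frac{47096}{9}} = \sqrt{\sqrt{-12 + 10312} - \frac{47096}{9}} = \sqrt{\sqrt{10300} - \frac{47096}{9}} = \sqrt{10 \sqrt{103} - \frac{47096}{9}} = \sqrt{- \frac{47096}{9} + 10 \sqrt{103}}$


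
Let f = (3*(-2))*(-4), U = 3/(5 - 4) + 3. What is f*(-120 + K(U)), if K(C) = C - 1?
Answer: -2760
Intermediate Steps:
U = 6 (U = 3/1 + 3 = 1*3 + 3 = 3 + 3 = 6)
K(C) = -1 + C
f = 24 (f = -6*(-4) = 24)
f*(-120 + K(U)) = 24*(-120 + (-1 + 6)) = 24*(-120 + 5) = 24*(-115) = -2760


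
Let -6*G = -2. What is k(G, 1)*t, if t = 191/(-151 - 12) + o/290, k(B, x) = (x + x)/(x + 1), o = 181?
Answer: -25887/47270 ≈ -0.54764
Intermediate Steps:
G = 1/3 (G = -1/6*(-2) = 1/3 ≈ 0.33333)
k(B, x) = 2*x/(1 + x) (k(B, x) = (2*x)/(1 + x) = 2*x/(1 + x))
t = -25887/47270 (t = 191/(-151 - 12) + 181/290 = 191/(-163) + 181*(1/290) = 191*(-1/163) + 181/290 = -191/163 + 181/290 = -25887/47270 ≈ -0.54764)
k(G, 1)*t = (2*1/(1 + 1))*(-25887/47270) = (2*1/2)*(-25887/47270) = (2*1*(1/2))*(-25887/47270) = 1*(-25887/47270) = -25887/47270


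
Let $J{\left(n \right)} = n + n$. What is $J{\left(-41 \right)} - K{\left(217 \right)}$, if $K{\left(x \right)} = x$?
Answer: $-299$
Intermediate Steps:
$J{\left(n \right)} = 2 n$
$J{\left(-41 \right)} - K{\left(217 \right)} = 2 \left(-41\right) - 217 = -82 - 217 = -299$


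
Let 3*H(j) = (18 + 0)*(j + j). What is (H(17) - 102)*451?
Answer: 46002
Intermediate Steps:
H(j) = 12*j (H(j) = ((18 + 0)*(j + j))/3 = (18*(2*j))/3 = (36*j)/3 = 12*j)
(H(17) - 102)*451 = (12*17 - 102)*451 = (204 - 102)*451 = 102*451 = 46002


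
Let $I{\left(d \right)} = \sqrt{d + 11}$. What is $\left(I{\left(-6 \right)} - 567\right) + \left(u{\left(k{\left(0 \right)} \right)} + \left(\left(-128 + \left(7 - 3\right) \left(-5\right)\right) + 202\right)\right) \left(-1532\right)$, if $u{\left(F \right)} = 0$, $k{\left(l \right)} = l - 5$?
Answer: $-83295 + \sqrt{5} \approx -83293.0$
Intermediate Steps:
$k{\left(l \right)} = -5 + l$
$I{\left(d \right)} = \sqrt{11 + d}$
$\left(I{\left(-6 \right)} - 567\right) + \left(u{\left(k{\left(0 \right)} \right)} + \left(\left(-128 + \left(7 - 3\right) \left(-5\right)\right) + 202\right)\right) \left(-1532\right) = \left(\sqrt{11 - 6} - 567\right) + \left(0 + \left(\left(-128 + \left(7 - 3\right) \left(-5\right)\right) + 202\right)\right) \left(-1532\right) = \left(\sqrt{5} - 567\right) + \left(0 + \left(\left(-128 + 4 \left(-5\right)\right) + 202\right)\right) \left(-1532\right) = \left(-567 + \sqrt{5}\right) + \left(0 + \left(\left(-128 - 20\right) + 202\right)\right) \left(-1532\right) = \left(-567 + \sqrt{5}\right) + \left(0 + \left(-148 + 202\right)\right) \left(-1532\right) = \left(-567 + \sqrt{5}\right) + \left(0 + 54\right) \left(-1532\right) = \left(-567 + \sqrt{5}\right) + 54 \left(-1532\right) = \left(-567 + \sqrt{5}\right) - 82728 = -83295 + \sqrt{5}$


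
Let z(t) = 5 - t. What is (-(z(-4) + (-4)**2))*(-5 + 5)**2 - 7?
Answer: -7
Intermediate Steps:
(-(z(-4) + (-4)**2))*(-5 + 5)**2 - 7 = (-((5 - 1*(-4)) + (-4)**2))*(-5 + 5)**2 - 7 = -((5 + 4) + 16)*0**2 - 7 = -(9 + 16)*0 - 7 = -1*25*0 - 7 = -25*0 - 7 = 0 - 7 = -7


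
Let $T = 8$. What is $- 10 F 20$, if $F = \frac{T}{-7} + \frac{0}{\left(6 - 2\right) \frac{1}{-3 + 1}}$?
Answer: $\frac{1600}{7} \approx 228.57$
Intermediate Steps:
$F = - \frac{8}{7}$ ($F = \frac{8}{-7} + \frac{0}{\left(6 - 2\right) \frac{1}{-3 + 1}} = 8 \left(- \frac{1}{7}\right) + \frac{0}{4 \frac{1}{-2}} = - \frac{8}{7} + \frac{0}{4 \left(- \frac{1}{2}\right)} = - \frac{8}{7} + \frac{0}{-2} = - \frac{8}{7} + 0 \left(- \frac{1}{2}\right) = - \frac{8}{7} + 0 = - \frac{8}{7} \approx -1.1429$)
$- 10 F 20 = \left(-10\right) \left(- \frac{8}{7}\right) 20 = \frac{80}{7} \cdot 20 = \frac{1600}{7}$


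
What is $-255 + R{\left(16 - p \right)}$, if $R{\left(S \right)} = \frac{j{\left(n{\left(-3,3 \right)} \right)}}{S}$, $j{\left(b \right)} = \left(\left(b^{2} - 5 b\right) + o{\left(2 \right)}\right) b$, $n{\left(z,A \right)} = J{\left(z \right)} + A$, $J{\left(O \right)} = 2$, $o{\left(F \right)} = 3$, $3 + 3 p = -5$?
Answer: $- \frac{14235}{56} \approx -254.2$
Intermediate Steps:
$p = - \frac{8}{3}$ ($p = -1 + \frac{1}{3} \left(-5\right) = -1 - \frac{5}{3} = - \frac{8}{3} \approx -2.6667$)
$n{\left(z,A \right)} = 2 + A$
$j{\left(b \right)} = b \left(3 + b^{2} - 5 b\right)$ ($j{\left(b \right)} = \left(\left(b^{2} - 5 b\right) + 3\right) b = \left(3 + b^{2} - 5 b\right) b = b \left(3 + b^{2} - 5 b\right)$)
$R{\left(S \right)} = \frac{15}{S}$ ($R{\left(S \right)} = \frac{\left(2 + 3\right) \left(3 + \left(2 + 3\right)^{2} - 5 \left(2 + 3\right)\right)}{S} = \frac{5 \left(3 + 5^{2} - 25\right)}{S} = \frac{5 \left(3 + 25 - 25\right)}{S} = \frac{5 \cdot 3}{S} = \frac{15}{S}$)
$-255 + R{\left(16 - p \right)} = -255 + \frac{15}{16 - - \frac{8}{3}} = -255 + \frac{15}{16 + \frac{8}{3}} = -255 + \frac{15}{\frac{56}{3}} = -255 + 15 \cdot \frac{3}{56} = -255 + \frac{45}{56} = - \frac{14235}{56}$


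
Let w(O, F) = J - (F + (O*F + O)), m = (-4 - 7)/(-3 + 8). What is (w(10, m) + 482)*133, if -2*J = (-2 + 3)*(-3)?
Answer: 661941/10 ≈ 66194.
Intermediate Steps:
J = 3/2 (J = -(-2 + 3)*(-3)/2 = -(-3)/2 = -½*(-3) = 3/2 ≈ 1.5000)
m = -11/5 ≈ -2.2000
w(O, F) = 3/2 - F - O - F*O (w(O, F) = 3/2 - (F + (O*F + O)) = 3/2 - (F + (F*O + O)) = 3/2 - (F + (O + F*O)) = 3/2 - (F + O + F*O) = 3/2 + (-F - O - F*O) = 3/2 - F - O - F*O)
(w(10, m) + 482)*133 = ((3/2 - 1*(-11/5) - 1*10 - 1*(-11/5)*10) + 482)*133 = ((3/2 + 11/5 - 10 + 22) + 482)*133 = (157/10 + 482)*133 = (4977/10)*133 = 661941/10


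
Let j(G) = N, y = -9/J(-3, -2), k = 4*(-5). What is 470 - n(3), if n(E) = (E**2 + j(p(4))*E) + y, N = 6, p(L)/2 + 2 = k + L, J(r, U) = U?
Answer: 877/2 ≈ 438.50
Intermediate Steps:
k = -20
p(L) = -44 + 2*L (p(L) = -4 + 2*(-20 + L) = -4 + (-40 + 2*L) = -44 + 2*L)
y = 9/2 (y = -9/(-2) = -9*(-1/2) = 9/2 ≈ 4.5000)
j(G) = 6
n(E) = 9/2 + E**2 + 6*E (n(E) = (E**2 + 6*E) + 9/2 = 9/2 + E**2 + 6*E)
470 - n(3) = 470 - (9/2 + 3**2 + 6*3) = 470 - (9/2 + 9 + 18) = 470 - 1*63/2 = 470 - 63/2 = 877/2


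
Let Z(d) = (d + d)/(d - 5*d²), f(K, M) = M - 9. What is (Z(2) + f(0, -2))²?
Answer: 10201/81 ≈ 125.94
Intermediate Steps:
f(K, M) = -9 + M
Z(d) = 2*d/(d - 5*d²) (Z(d) = (2*d)/(d - 5*d²) = 2*d/(d - 5*d²))
(Z(2) + f(0, -2))² = (-2/(-1 + 5*2) + (-9 - 2))² = (-2/(-1 + 10) - 11)² = (-2/9 - 11)² = (-101/9)² = 10201/81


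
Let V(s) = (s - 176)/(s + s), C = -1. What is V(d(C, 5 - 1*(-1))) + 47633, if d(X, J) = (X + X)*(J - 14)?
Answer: 47628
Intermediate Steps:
d(X, J) = 2*X*(-14 + J) (d(X, J) = (2*X)*(-14 + J) = 2*X*(-14 + J))
V(s) = (-176 + s)/(2*s) (V(s) = (-176 + s)/((2*s)) = (-176 + s)*(1/(2*s)) = (-176 + s)/(2*s))
V(d(C, 5 - 1*(-1))) + 47633 = (-176 + 2*(-1)*(-14 + (5 - 1*(-1))))/(2*((2*(-1)*(-14 + (5 - 1*(-1)))))) + 47633 = (-176 + 2*(-1)*(-14 + (5 + 1)))/(2*((2*(-1)*(-14 + (5 + 1))))) + 47633 = (-176 + 2*(-1)*(-14 + 6))/(2*((2*(-1)*(-14 + 6)))) + 47633 = (-176 + 2*(-1)*(-8))/(2*((2*(-1)*(-8)))) + 47633 = (½)*(-176 + 16)/16 + 47633 = (½)*(1/16)*(-160) + 47633 = -5 + 47633 = 47628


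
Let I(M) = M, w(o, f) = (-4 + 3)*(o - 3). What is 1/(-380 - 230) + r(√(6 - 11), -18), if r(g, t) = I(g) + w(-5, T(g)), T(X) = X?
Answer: 4879/610 + I*√5 ≈ 7.9984 + 2.2361*I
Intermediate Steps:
w(o, f) = 3 - o (w(o, f) = -(-3 + o) = 3 - o)
r(g, t) = 8 + g (r(g, t) = g + (3 - 1*(-5)) = g + (3 + 5) = g + 8 = 8 + g)
1/(-380 - 230) + r(√(6 - 11), -18) = 1/(-380 - 230) + (8 + √(6 - 11)) = 1/(-610) + (8 + √(-5)) = -1/610 + (8 + I*√5) = 4879/610 + I*√5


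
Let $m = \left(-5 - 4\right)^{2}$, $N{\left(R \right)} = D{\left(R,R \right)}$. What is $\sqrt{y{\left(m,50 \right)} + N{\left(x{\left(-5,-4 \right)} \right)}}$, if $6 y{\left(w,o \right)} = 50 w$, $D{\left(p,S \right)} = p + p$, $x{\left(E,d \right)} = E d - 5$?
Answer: $\sqrt{705} \approx 26.552$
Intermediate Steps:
$x{\left(E,d \right)} = -5 + E d$
$D{\left(p,S \right)} = 2 p$
$N{\left(R \right)} = 2 R$
$m = 81$ ($m = \left(-9\right)^{2} = 81$)
$y{\left(w,o \right)} = \frac{25 w}{3}$ ($y{\left(w,o \right)} = \frac{50 w}{6} = \frac{25 w}{3}$)
$\sqrt{y{\left(m,50 \right)} + N{\left(x{\left(-5,-4 \right)} \right)}} = \sqrt{\frac{25}{3} \cdot 81 + 2 \left(-5 - -20\right)} = \sqrt{675 + 2 \left(-5 + 20\right)} = \sqrt{675 + 2 \cdot 15} = \sqrt{675 + 30} = \sqrt{705}$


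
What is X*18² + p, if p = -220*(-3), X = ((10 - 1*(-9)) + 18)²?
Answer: 444216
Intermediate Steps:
X = 1369 (X = ((10 + 9) + 18)² = (19 + 18)² = 37² = 1369)
p = 660
X*18² + p = 1369*18² + 660 = 1369*324 + 660 = 443556 + 660 = 444216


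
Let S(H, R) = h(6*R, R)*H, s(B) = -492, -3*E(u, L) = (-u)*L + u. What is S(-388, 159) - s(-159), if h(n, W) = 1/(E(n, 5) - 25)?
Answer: 613136/1247 ≈ 491.69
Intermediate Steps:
E(u, L) = -u/3 + L*u/3 (E(u, L) = -((-u)*L + u)/3 = -(-L*u + u)/3 = -(u - L*u)/3 = -u/3 + L*u/3)
h(n, W) = 1/(-25 + 4*n/3) (h(n, W) = 1/(n*(-1 + 5)/3 - 25) = 1/((1/3)*n*4 - 25) = 1/(4*n/3 - 25) = 1/(-25 + 4*n/3))
S(H, R) = 3*H/(-75 + 24*R) (S(H, R) = (3/(-75 + 4*(6*R)))*H = (3/(-75 + 24*R))*H = 3*H/(-75 + 24*R))
S(-388, 159) - s(-159) = -388/(-25 + 8*159) - 1*(-492) = -388/(-25 + 1272) + 492 = -388/1247 + 492 = 613136/1247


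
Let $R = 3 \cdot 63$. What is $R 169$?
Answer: $31941$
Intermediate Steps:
$R = 189$
$R 169 = 189 \cdot 169 = 31941$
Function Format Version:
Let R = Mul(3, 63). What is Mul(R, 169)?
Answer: 31941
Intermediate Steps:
R = 189
Mul(R, 169) = Mul(189, 169) = 31941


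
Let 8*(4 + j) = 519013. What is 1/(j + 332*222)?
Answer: 8/1108613 ≈ 7.2162e-6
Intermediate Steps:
j = 518981/8 (j = -4 + (⅛)*519013 = -4 + 519013/8 = 518981/8 ≈ 64873.)
1/(j + 332*222) = 1/(518981/8 + 332*222) = 1/(518981/8 + 73704) = 1/(1108613/8) = 8/1108613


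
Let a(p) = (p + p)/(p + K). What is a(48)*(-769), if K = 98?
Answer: -36912/73 ≈ -505.64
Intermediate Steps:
a(p) = 2*p/(98 + p) (a(p) = (p + p)/(p + 98) = (2*p)/(98 + p) = 2*p/(98 + p))
a(48)*(-769) = (2*48/(98 + 48))*(-769) = (2*48/146)*(-769) = (2*48*(1/146))*(-769) = (48/73)*(-769) = -36912/73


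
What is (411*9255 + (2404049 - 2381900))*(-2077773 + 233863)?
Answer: -7054714840140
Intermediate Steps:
(411*9255 + (2404049 - 2381900))*(-2077773 + 233863) = (3803805 + 22149)*(-1843910) = 3825954*(-1843910) = -7054714840140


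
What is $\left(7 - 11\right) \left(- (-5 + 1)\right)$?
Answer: $-16$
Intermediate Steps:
$\left(7 - 11\right) \left(- (-5 + 1)\right) = - 4 \left(\left(-1\right) \left(-4\right)\right) = \left(-4\right) 4 = -16$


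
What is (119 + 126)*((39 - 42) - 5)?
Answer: -1960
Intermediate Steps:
(119 + 126)*((39 - 42) - 5) = 245*(-3 - 5) = 245*(-8) = -1960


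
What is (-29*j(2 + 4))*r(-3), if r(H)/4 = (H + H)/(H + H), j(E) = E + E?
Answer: -1392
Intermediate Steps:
j(E) = 2*E
r(H) = 4 (r(H) = 4*((H + H)/(H + H)) = 4*((2*H)/((2*H))) = 4*((2*H)*(1/(2*H))) = 4*1 = 4)
(-29*j(2 + 4))*r(-3) = -58*(2 + 4)*4 = -58*6*4 = -29*12*4 = -348*4 = -1392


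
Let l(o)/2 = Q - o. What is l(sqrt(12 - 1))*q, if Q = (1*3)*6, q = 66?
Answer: 2376 - 132*sqrt(11) ≈ 1938.2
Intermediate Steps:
Q = 18 (Q = 3*6 = 18)
l(o) = 36 - 2*o (l(o) = 2*(18 - o) = 36 - 2*o)
l(sqrt(12 - 1))*q = (36 - 2*sqrt(12 - 1))*66 = (36 - 2*sqrt(11))*66 = 2376 - 132*sqrt(11)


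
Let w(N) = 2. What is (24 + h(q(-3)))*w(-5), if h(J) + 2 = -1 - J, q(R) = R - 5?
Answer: 58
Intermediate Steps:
q(R) = -5 + R
h(J) = -3 - J (h(J) = -2 + (-1 - J) = -3 - J)
(24 + h(q(-3)))*w(-5) = (24 + (-3 - (-5 - 3)))*2 = (24 + (-3 - 1*(-8)))*2 = (24 + (-3 + 8))*2 = (24 + 5)*2 = 29*2 = 58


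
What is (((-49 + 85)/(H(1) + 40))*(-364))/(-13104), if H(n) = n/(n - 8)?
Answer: 7/279 ≈ 0.025090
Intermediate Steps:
H(n) = n/(-8 + n)
(((-49 + 85)/(H(1) + 40))*(-364))/(-13104) = (((-49 + 85)/(1/(-8 + 1) + 40))*(-364))/(-13104) = ((36/(1/(-7) + 40))*(-364))*(-1/13104) = ((36/(1*(-1/7) + 40))*(-364))*(-1/13104) = ((36/(-1/7 + 40))*(-364))*(-1/13104) = ((36/(279/7))*(-364))*(-1/13104) = ((36*(7/279))*(-364))*(-1/13104) = ((28/31)*(-364))*(-1/13104) = -10192/31*(-1/13104) = 7/279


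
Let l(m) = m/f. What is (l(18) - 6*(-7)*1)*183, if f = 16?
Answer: 63135/8 ≈ 7891.9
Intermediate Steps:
l(m) = m/16
(l(18) - 6*(-7)*1)*183 = ((1/16)*18 - 6*(-7)*1)*183 = (9/8 + 42*1)*183 = (9/8 + 42)*183 = (345/8)*183 = 63135/8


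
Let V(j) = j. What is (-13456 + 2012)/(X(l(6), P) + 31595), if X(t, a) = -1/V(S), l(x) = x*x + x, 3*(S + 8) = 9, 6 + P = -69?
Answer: -14305/39494 ≈ -0.36221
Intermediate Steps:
P = -75 (P = -6 - 69 = -75)
S = -5 (S = -8 + (1/3)*9 = -8 + 3 = -5)
l(x) = x + x**2 (l(x) = x**2 + x = x + x**2)
X(t, a) = 1/5 (X(t, a) = -1/(-5) = -1*(-1/5) = 1/5)
(-13456 + 2012)/(X(l(6), P) + 31595) = (-13456 + 2012)/(1/5 + 31595) = -11444/157976/5 = -11444*5/157976 = -14305/39494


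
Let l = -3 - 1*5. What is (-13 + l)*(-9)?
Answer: 189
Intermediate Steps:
l = -8 (l = -3 - 5 = -8)
(-13 + l)*(-9) = (-13 - 8)*(-9) = -21*(-9) = 189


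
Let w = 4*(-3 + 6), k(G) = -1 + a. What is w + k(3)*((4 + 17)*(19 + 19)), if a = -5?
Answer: -4776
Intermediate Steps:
k(G) = -6 (k(G) = -1 - 5 = -6)
w = 12 (w = 4*3 = 12)
w + k(3)*((4 + 17)*(19 + 19)) = 12 - 6*(4 + 17)*(19 + 19) = 12 - 126*38 = 12 - 6*798 = 12 - 4788 = -4776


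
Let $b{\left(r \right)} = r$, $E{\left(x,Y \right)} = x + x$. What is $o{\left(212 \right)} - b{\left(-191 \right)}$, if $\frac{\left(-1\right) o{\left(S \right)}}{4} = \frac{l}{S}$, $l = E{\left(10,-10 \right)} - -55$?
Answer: $\frac{10048}{53} \approx 189.58$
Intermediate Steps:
$E{\left(x,Y \right)} = 2 x$
$l = 75$ ($l = 2 \cdot 10 - -55 = 20 + 55 = 75$)
$o{\left(S \right)} = - \frac{300}{S}$ ($o{\left(S \right)} = - 4 \frac{75}{S} = - \frac{300}{S}$)
$o{\left(212 \right)} - b{\left(-191 \right)} = - \frac{300}{212} - -191 = \left(-300\right) \frac{1}{212} + 191 = - \frac{75}{53} + 191 = \frac{10048}{53}$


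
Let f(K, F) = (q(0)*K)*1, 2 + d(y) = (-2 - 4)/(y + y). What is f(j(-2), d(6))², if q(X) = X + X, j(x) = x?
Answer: 0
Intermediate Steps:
q(X) = 2*X
d(y) = -2 - 3/y (d(y) = -2 + (-2 - 4)/(y + y) = -2 - 6*1/(2*y) = -2 - 3/y)
f(K, F) = 0 (f(K, F) = ((2*0)*K)*1 = (0*K)*1 = 0*1 = 0)
f(j(-2), d(6))² = 0² = 0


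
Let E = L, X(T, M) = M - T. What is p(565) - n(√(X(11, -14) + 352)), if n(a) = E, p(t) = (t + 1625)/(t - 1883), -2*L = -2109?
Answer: -1392021/1318 ≈ -1056.2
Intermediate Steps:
L = 2109/2 (L = -½*(-2109) = 2109/2 ≈ 1054.5)
E = 2109/2 ≈ 1054.5
p(t) = (1625 + t)/(-1883 + t)
n(a) = 2109/2
p(565) - n(√(X(11, -14) + 352)) = (1625 + 565)/(-1883 + 565) - 1*2109/2 = 2190/(-1318) - 2109/2 = -1/1318*2190 - 2109/2 = -1095/659 - 2109/2 = -1392021/1318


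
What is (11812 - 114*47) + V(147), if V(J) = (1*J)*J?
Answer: 28063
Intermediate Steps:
V(J) = J**2 (V(J) = J*J = J**2)
(11812 - 114*47) + V(147) = (11812 - 114*47) + 147**2 = (11812 - 5358) + 21609 = 6454 + 21609 = 28063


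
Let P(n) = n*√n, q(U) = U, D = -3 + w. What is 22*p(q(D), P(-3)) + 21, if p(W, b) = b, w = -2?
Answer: 21 - 66*I*√3 ≈ 21.0 - 114.32*I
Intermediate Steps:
D = -5 (D = -3 - 2 = -5)
P(n) = n^(3/2)
22*p(q(D), P(-3)) + 21 = 22*(-3)^(3/2) + 21 = 22*(-3*I*√3) + 21 = -66*I*√3 + 21 = 21 - 66*I*√3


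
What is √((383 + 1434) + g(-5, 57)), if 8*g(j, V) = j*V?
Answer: √28502/4 ≈ 42.206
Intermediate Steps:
g(j, V) = V*j/8 (g(j, V) = (j*V)/8 = (V*j)/8 = V*j/8)
√((383 + 1434) + g(-5, 57)) = √((383 + 1434) + (⅛)*57*(-5)) = √(1817 - 285/8) = √(14251/8) = √28502/4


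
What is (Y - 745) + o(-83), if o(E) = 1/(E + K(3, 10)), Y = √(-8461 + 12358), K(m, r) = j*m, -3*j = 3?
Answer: -64071/86 + 3*√433 ≈ -682.59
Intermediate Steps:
j = -1 (j = -⅓*3 = -1)
K(m, r) = -m
Y = 3*√433 (Y = √3897 = 3*√433 ≈ 62.426)
o(E) = 1/(-3 + E) (o(E) = 1/(E - 1*3) = 1/(E - 3) = 1/(-3 + E))
(Y - 745) + o(-83) = (3*√433 - 745) + 1/(-3 - 83) = (-745 + 3*√433) + 1/(-86) = (-745 + 3*√433) - 1/86 = -64071/86 + 3*√433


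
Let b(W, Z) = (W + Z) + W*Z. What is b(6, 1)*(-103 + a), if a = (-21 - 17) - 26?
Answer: -2171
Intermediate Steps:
b(W, Z) = W + Z + W*Z
a = -64 (a = -38 - 26 = -64)
b(6, 1)*(-103 + a) = (6 + 1 + 6*1)*(-103 - 64) = (6 + 1 + 6)*(-167) = 13*(-167) = -2171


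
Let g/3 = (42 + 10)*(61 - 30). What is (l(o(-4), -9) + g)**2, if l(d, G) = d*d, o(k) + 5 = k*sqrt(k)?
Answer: 23004809 + 767520*I ≈ 2.3005e+7 + 7.6752e+5*I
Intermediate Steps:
o(k) = -5 + k**(3/2) (o(k) = -5 + k*sqrt(k) = -5 + k**(3/2))
g = 4836 (g = 3*((42 + 10)*(61 - 30)) = 3*(52*31) = 3*1612 = 4836)
l(d, G) = d**2
(l(o(-4), -9) + g)**2 = ((-5 + (-4)**(3/2))**2 + 4836)**2 = ((-5 - 8*I)**2 + 4836)**2 = (4836 + (-5 - 8*I)**2)**2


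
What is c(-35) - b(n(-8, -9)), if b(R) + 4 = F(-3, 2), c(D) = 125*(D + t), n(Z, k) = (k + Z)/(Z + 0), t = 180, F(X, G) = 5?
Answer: 18124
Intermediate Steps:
n(Z, k) = (Z + k)/Z
c(D) = 22500 + 125*D (c(D) = 125*(D + 180) = 125*(180 + D) = 22500 + 125*D)
b(R) = 1 (b(R) = -4 + 5 = 1)
c(-35) - b(n(-8, -9)) = (22500 + 125*(-35)) - 1*1 = (22500 - 4375) - 1 = 18125 - 1 = 18124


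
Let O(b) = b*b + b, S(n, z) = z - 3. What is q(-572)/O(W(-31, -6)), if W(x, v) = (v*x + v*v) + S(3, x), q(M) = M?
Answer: -143/8883 ≈ -0.016098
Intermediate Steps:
S(n, z) = -3 + z
W(x, v) = -3 + x + v**2 + v*x (W(x, v) = (v*x + v*v) + (-3 + x) = (v*x + v**2) + (-3 + x) = (v**2 + v*x) + (-3 + x) = -3 + x + v**2 + v*x)
O(b) = b + b**2 (O(b) = b**2 + b = b + b**2)
q(-572)/O(W(-31, -6)) = -572*1/((1 + (-3 - 31 + (-6)**2 - 6*(-31)))*(-3 - 31 + (-6)**2 - 6*(-31))) = -572*1/((1 + (-3 - 31 + 36 + 186))*(-3 - 31 + 36 + 186)) = -572*1/(188*(1 + 188)) = -572/(188*189) = -572/35532 = -572*1/35532 = -143/8883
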